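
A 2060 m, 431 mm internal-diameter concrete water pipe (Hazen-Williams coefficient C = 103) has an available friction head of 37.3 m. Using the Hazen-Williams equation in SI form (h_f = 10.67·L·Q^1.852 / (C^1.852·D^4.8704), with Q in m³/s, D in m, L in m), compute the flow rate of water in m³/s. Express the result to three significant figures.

Q ≈ 0.360 m³/s

Rearranging: Q = [h_f·C^1.852·D^4.8704 / (10.67·L)]^(1/1.852)
Q = [37.3·103^1.852·0.431^4.8704 / (10.67·2060)]^0.540 = 0.3595 m³/s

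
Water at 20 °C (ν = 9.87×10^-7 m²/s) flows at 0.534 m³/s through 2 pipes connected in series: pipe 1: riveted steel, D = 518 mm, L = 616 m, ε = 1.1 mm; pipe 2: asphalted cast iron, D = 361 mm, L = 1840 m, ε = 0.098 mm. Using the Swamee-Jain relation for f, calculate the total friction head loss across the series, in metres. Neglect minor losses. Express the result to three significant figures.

H ≈ 116 m

Pipe 1: V = 2.534 m/s, Re = 1.33×10^6, ε/D = 0.00212, f = 0.02399, h_1 = f(L/D)V²/2g = 9.337 m
Pipe 2: V = 5.217 m/s, Re = 1.91×10^6, ε/D = 2.71×10^-4, f = 0.01513, h_2 = f(L/D)V²/2g = 107.0 m
Series → Q common, losses add: H = Σh = 116.3 m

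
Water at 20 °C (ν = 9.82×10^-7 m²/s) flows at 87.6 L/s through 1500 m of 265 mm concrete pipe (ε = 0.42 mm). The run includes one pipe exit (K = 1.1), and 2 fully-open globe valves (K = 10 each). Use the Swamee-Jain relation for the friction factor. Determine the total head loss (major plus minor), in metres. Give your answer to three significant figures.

V = 4Q/(πD²) = 1.588 m/s; V²/2g = 0.1286 m
Re = 4.29×10^5, ε/D = 0.00158 → f = 0.02267 (Swamee-Jain)
Major: h_f = f(L/D)·V²/2g = 0.02267·5660·0.1286 = 16.49 m
Minor: ΣK = 21.1; h_m = ΣK·V²/2g = 2.713 m
Total H_L = 16.49 + 2.713 = 19.21 m

H_L ≈ 19.2 m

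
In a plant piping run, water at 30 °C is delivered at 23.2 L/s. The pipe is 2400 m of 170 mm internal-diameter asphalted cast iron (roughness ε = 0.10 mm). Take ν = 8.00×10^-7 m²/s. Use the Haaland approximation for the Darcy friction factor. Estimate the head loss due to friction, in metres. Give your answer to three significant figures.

h_f ≈ 14.3 m

V = 4Q/(πD²) = 4·0.0232/(π·0.170²) = 1.022 m/s
Re = VD/ν = 1.022·0.170/8.00×10^-7 = 2.17×10^5 → turbulent
ε/D = 0.10/170 = 5.88×10^-4
Haaland: f = 0.01897
h_f = f(L/D)V²/(2g) = 0.01897·(2400/0.170)·1.022²/(2·9.81) = 14.26 m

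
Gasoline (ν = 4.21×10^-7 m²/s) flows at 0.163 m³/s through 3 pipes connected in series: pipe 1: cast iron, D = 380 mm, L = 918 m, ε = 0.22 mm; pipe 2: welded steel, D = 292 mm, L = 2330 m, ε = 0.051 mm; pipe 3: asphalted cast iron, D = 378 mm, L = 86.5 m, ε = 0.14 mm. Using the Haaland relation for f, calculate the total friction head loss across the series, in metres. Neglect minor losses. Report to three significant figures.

Pipe 1: V = 1.437 m/s, Re = 1.30×10^6, ε/D = 5.79×10^-4, f = 0.01760, h_1 = f(L/D)V²/2g = 4.478 m
Pipe 2: V = 2.434 m/s, Re = 1.69×10^6, ε/D = 1.75×10^-4, f = 0.01396, h_2 = f(L/D)V²/2g = 33.64 m
Pipe 3: V = 1.452 m/s, Re = 1.30×10^6, ε/D = 3.70×10^-4, f = 0.01608, h_3 = f(L/D)V²/2g = 0.3958 m
Series → Q common, losses add: H = Σh = 38.51 m

H ≈ 38.5 m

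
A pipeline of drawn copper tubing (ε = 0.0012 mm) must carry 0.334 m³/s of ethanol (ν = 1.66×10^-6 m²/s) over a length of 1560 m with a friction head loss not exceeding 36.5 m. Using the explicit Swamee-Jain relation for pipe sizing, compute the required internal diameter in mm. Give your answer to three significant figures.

D ≈ 349 mm

Swamee-Jain (Type III): D = 0.66·[ε^1.25·(LQ²/(gh_f))^4.75 + ν·Q^9.4·(L/(gh_f))^5.2]^0.04
LQ²/(gh_f) = 0.4860; L/(gh_f) = 4.357
Term 1 = ε^1.25·(…)^4.75 = 1.29×10^-9; Term 2 = ν·Q^9.4·(…)^5.2 = 1.17×10^-7
D = 0.66·(1.29×10^-9 + 1.17×10^-7)^0.04 = 0.3487 m = 349 mm
Check: V = 3.50 m/s, Re = 7.35×10^5, f = 0.01231, h_f = 34.3 m ≈ 36.5 m ✓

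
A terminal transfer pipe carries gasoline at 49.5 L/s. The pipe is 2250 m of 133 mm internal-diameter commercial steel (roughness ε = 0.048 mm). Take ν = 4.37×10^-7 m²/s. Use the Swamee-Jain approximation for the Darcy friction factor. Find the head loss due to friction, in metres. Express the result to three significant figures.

h_f ≈ 178 m

V = 4Q/(πD²) = 4·0.0495/(π·0.133²) = 3.563 m/s
Re = VD/ν = 3.563·0.133/4.37×10^-7 = 1.08×10^6 → turbulent
ε/D = 0.048/133 = 3.61×10^-4
Swamee-Jain: f = 0.01623
h_f = f(L/D)V²/(2g) = 0.01623·(2250/0.133)·3.563²/(2·9.81) = 177.6 m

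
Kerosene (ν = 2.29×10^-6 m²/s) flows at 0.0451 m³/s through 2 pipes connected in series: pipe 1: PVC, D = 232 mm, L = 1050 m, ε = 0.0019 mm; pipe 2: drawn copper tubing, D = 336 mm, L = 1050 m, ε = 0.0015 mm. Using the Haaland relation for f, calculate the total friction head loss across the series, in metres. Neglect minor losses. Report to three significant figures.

H ≈ 5.39 m

Pipe 1: V = 1.067 m/s, Re = 1.08×10^5, ε/D = 8.19×10^-6, f = 0.01757, h_1 = f(L/D)V²/2g = 4.613 m
Pipe 2: V = 0.5086 m/s, Re = 7.46×10^4, ε/D = 4.46×10^-6, f = 0.01898, h_2 = f(L/D)V²/2g = 0.7820 m
Series → Q common, losses add: H = Σh = 5.395 m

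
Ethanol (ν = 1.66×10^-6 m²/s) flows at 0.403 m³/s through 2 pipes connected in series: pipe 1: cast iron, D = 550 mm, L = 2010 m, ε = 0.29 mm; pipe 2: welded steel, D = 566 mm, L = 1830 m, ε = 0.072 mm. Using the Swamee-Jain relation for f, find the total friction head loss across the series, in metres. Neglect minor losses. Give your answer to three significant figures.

Pipe 1: V = 1.696 m/s, Re = 5.62×10^5, ε/D = 5.27×10^-4, f = 0.01785, h_1 = f(L/D)V²/2g = 9.566 m
Pipe 2: V = 1.602 m/s, Re = 5.46×10^5, ε/D = 1.27×10^-4, f = 0.01464, h_2 = f(L/D)V²/2g = 6.190 m
Series → Q common, losses add: H = Σh = 15.76 m

H ≈ 15.8 m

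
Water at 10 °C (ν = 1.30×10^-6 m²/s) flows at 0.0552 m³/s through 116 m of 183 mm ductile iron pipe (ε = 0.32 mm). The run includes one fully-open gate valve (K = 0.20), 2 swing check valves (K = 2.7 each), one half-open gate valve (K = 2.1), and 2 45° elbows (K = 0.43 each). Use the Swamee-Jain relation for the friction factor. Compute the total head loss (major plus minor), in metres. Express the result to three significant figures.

V = 4Q/(πD²) = 2.099 m/s; V²/2g = 0.2245 m
Re = 2.95×10^5, ε/D = 0.00175 → f = 0.02343 (Swamee-Jain)
Major: h_f = f(L/D)·V²/2g = 0.02343·633.9·0.2245 = 3.334 m
Minor: ΣK = 8.56; h_m = ΣK·V²/2g = 1.922 m
Total H_L = 3.334 + 1.922 = 5.255 m

H_L ≈ 5.26 m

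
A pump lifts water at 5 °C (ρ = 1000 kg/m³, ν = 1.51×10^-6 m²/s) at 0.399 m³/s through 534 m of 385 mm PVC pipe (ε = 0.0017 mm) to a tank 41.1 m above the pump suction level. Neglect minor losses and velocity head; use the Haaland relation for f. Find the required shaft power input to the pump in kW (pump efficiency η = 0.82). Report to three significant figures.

V = 4Q/(πD²) = 3.427 m/s; Re = 8.74×10^5; ε/D = 4.42×10^-6; f = 0.01192
h_f = f(L/D)V²/2g = 9.900 m
Total head H = z + h_f = 41.1 + 9.900 = 51.00 m
P_hyd = ρgQH = 1000·9.81·0.399·51.00 = 199.6 kW
P_shaft = P_hyd/η = 199.6/0.82 = 243.4 kW

P_shaft ≈ 243 kW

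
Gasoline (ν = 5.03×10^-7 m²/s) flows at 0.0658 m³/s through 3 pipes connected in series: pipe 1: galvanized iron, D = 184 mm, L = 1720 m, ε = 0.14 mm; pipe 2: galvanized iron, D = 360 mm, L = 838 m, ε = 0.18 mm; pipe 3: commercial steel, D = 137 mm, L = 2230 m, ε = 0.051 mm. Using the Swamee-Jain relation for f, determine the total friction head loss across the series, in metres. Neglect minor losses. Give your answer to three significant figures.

Pipe 1: V = 2.475 m/s, Re = 9.05×10^5, ε/D = 7.61×10^-4, f = 0.01890, h_1 = f(L/D)V²/2g = 55.14 m
Pipe 2: V = 0.6464 m/s, Re = 4.63×10^5, ε/D = 5.00×10^-4, f = 0.01785, h_2 = f(L/D)V²/2g = 0.8849 m
Pipe 3: V = 4.464 m/s, Re = 1.22×10^6, ε/D = 3.72×10^-4, f = 0.01626, h_3 = f(L/D)V²/2g = 268.7 m
Series → Q common, losses add: H = Σh = 324.7 m

H ≈ 325 m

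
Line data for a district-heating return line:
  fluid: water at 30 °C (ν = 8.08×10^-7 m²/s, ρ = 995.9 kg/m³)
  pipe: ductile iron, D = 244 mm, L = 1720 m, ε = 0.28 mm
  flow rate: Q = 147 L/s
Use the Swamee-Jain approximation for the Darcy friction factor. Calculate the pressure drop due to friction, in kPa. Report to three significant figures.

Δp ≈ 718 kPa

V = 4Q/(πD²) = 4·0.147/(π·0.244²) = 3.144 m/s
Re = VD/ν = 3.144·0.244/8.08×10^-7 = 9.49×10^5 → turbulent
ε/D = 0.28/244 = 0.00115
Swamee-Jain: f = 0.02069
h_f = f(L/D)V²/(2g) = 0.02069·(1720/0.244)·3.144²/(2·9.81) = 73.47 m
Δp = ρg·h_f = 995.9·9.81·73.47 = 717.7 kPa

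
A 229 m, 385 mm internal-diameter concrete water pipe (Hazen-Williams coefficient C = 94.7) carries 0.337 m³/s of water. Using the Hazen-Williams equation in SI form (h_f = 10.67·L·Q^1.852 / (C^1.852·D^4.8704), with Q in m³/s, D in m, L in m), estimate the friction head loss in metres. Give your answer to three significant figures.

h_f = 10.67·229·0.337^1.852 / (94.7^1.852·0.385^4.8704) = 7.446 m

h_f ≈ 7.45 m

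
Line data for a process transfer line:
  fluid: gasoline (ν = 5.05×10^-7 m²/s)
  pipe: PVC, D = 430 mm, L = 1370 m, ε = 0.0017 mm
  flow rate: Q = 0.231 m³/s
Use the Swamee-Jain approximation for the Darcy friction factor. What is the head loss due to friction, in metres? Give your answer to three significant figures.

h_f ≈ 4.58 m

V = 4Q/(πD²) = 4·0.231/(π·0.430²) = 1.591 m/s
Re = VD/ν = 1.591·0.430/5.05×10^-7 = 1.35×10^6 → turbulent
ε/D = 0.0017/430 = 3.95×10^-6
Swamee-Jain: f = 0.01116
h_f = f(L/D)V²/(2g) = 0.01116·(1370/0.430)·1.591²/(2·9.81) = 4.584 m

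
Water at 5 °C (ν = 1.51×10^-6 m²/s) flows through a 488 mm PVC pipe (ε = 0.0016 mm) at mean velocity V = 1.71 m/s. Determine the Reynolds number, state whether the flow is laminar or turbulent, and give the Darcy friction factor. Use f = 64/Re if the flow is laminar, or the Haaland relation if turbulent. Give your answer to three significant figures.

Re ≈ 5.53×10^5; turbulent; f ≈ 0.0129

Re = VD/ν = 1.710·0.488/1.51×10^-6 = 5.53×10^5
Re > 4000 → turbulent; ε/D = 3.28×10^-6
Haaland: f = 0.01287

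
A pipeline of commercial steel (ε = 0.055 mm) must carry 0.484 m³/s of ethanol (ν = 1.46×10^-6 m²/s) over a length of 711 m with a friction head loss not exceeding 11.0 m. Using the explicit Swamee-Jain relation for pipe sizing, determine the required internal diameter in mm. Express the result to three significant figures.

D ≈ 449 mm

Swamee-Jain (Type III): D = 0.66·[ε^1.25·(LQ²/(gh_f))^4.75 + ν·Q^9.4·(L/(gh_f))^5.2]^0.04
LQ²/(gh_f) = 1.543; L/(gh_f) = 6.589
Term 1 = ε^1.25·(…)^4.75 = 3.72×10^-5; Term 2 = ν·Q^9.4·(…)^5.2 = 2.88×10^-5
D = 0.66·(3.72×10^-5 + 2.88×10^-5)^0.04 = 0.4491 m = 449 mm
Check: V = 3.06 m/s, Re = 9.40×10^5, f = 0.01389, h_f = 10.5 m ≈ 11.0 m ✓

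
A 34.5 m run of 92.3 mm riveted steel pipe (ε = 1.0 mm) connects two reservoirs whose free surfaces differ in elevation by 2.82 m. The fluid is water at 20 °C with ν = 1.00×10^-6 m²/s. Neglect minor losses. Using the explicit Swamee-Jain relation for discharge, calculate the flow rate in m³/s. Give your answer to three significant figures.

Swamee-Jain (Type II): Q = -0.965·√(gD⁵h_f/L)·ln[ε/(3.7D) + √(3.17ν²L/(gD³h_f))]
√(gD⁵h_f/L) = √(9.81·0.0923⁵·2.82/34.5) = 0.002318
ε/(3.7D) = 0.00293; √(3.17ν²L/(gD³h_f)) = 7.09×10^-5
Q = -0.965·0.002318·ln(0.002999) = 0.01299 m³/s
Check: V = 1.94 m/s, Re = 1.79×10^5, f = 0.03944, h_f = 2.83 m ≈ 2.82 m ✓

Q ≈ 0.0130 m³/s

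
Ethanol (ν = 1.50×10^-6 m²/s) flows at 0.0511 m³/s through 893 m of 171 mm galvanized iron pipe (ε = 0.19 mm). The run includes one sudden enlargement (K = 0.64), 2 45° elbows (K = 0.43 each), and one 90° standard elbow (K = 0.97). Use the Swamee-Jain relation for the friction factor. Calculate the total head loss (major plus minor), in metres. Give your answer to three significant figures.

H_L ≈ 28.8 m

V = 4Q/(πD²) = 2.225 m/s; V²/2g = 0.2523 m
Re = 2.54×10^5, ε/D = 0.00111 → f = 0.02135 (Swamee-Jain)
Major: h_f = f(L/D)·V²/2g = 0.02135·5222·0.2523 = 28.14 m
Minor: ΣK = 2.47; h_m = ΣK·V²/2g = 0.6233 m
Total H_L = 28.14 + 0.6233 = 28.76 m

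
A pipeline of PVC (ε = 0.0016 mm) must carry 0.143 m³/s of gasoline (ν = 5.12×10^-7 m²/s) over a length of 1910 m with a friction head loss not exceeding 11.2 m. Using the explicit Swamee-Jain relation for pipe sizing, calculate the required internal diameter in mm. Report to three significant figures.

Swamee-Jain (Type III): D = 0.66·[ε^1.25·(LQ²/(gh_f))^4.75 + ν·Q^9.4·(L/(gh_f))^5.2]^0.04
LQ²/(gh_f) = 0.3555; L/(gh_f) = 17.38
Term 1 = ε^1.25·(…)^4.75 = 4.18×10^-10; Term 2 = ν·Q^9.4·(…)^5.2 = 1.65×10^-8
D = 0.66·(4.18×10^-10 + 1.65×10^-8)^0.04 = 0.3226 m = 323 mm
Check: V = 1.75 m/s, Re = 1.10×10^6, f = 0.01155, h_f = 10.7 m ≈ 11.2 m ✓

D ≈ 323 mm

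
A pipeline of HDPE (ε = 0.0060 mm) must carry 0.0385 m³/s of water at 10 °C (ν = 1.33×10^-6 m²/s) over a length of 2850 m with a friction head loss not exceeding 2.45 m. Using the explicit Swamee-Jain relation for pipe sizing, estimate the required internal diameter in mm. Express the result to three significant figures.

D ≈ 305 mm

Swamee-Jain (Type III): D = 0.66·[ε^1.25·(LQ²/(gh_f))^4.75 + ν·Q^9.4·(L/(gh_f))^5.2]^0.04
LQ²/(gh_f) = 0.1758; L/(gh_f) = 118.6
Term 1 = ε^1.25·(…)^4.75 = 7.69×10^-11; Term 2 = ν·Q^9.4·(…)^5.2 = 4.09×10^-9
D = 0.66·(7.69×10^-11 + 4.09×10^-9)^0.04 = 0.3050 m = 305 mm
Check: V = 0.527 m/s, Re = 1.21×10^5, f = 0.01731, h_f = 2.29 m ≈ 2.45 m ✓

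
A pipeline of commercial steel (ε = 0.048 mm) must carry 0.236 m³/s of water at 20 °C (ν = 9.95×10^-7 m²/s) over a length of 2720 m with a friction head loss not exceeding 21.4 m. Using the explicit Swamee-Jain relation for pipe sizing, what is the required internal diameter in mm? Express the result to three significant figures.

D ≈ 387 mm

Swamee-Jain (Type III): D = 0.66·[ε^1.25·(LQ²/(gh_f))^4.75 + ν·Q^9.4·(L/(gh_f))^5.2]^0.04
LQ²/(gh_f) = 0.7216; L/(gh_f) = 12.96
Term 1 = ε^1.25·(…)^4.75 = 8.48×10^-7; Term 2 = ν·Q^9.4·(…)^5.2 = 7.73×10^-7
D = 0.66·(8.48×10^-7 + 7.73×10^-7)^0.04 = 0.3872 m = 387 mm
Check: V = 2.00 m/s, Re = 7.80×10^5, f = 0.01413, h_f = 20.3 m ≈ 21.4 m ✓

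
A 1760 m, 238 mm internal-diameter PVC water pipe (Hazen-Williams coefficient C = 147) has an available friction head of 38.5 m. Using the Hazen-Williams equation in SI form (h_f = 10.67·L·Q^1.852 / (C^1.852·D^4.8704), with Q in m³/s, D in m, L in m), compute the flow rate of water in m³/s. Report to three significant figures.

Q ≈ 0.119 m³/s

Rearranging: Q = [h_f·C^1.852·D^4.8704 / (10.67·L)]^(1/1.852)
Q = [38.5·147^1.852·0.238^4.8704 / (10.67·1760)]^0.540 = 0.1192 m³/s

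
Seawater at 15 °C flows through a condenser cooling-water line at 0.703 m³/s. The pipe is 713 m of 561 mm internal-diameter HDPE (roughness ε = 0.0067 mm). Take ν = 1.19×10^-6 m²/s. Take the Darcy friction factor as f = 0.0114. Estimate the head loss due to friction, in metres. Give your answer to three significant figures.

V = 4Q/(πD²) = 4·0.703/(π·0.561²) = 2.844 m/s
h_f = f(L/D)V²/(2g) = 0.01140·(713/0.561)·2.844²/(2·9.81) = 5.973 m

h_f ≈ 5.97 m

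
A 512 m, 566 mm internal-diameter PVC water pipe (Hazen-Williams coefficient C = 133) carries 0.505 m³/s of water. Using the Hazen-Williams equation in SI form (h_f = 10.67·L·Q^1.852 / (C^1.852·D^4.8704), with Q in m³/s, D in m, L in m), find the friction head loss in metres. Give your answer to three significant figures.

h_f = 10.67·512·0.505^1.852 / (133^1.852·0.566^4.8704) = 2.874 m

h_f ≈ 2.87 m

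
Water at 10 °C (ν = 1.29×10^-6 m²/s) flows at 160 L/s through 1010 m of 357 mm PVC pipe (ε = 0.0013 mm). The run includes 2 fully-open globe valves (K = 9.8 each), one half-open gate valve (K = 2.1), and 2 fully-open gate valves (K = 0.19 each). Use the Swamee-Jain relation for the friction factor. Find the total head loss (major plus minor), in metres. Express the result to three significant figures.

H_L ≈ 7.83 m

V = 4Q/(πD²) = 1.598 m/s; V²/2g = 0.1302 m
Re = 4.42×10^5, ε/D = 3.64×10^-6 → f = 0.01344 (Swamee-Jain)
Major: h_f = f(L/D)·V²/2g = 0.01344·2829·0.1302 = 4.950 m
Minor: ΣK = 22.1; h_m = ΣK·V²/2g = 2.875 m
Total H_L = 4.950 + 2.875 = 7.826 m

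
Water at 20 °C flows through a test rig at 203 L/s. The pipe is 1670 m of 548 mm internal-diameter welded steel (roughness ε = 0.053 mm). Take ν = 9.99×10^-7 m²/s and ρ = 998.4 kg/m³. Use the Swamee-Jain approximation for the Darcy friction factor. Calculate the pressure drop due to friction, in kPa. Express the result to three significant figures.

V = 4Q/(πD²) = 4·0.203/(π·0.548²) = 0.8607 m/s
Re = VD/ν = 0.8607·0.548/9.99×10^-7 = 4.72×10^5 → turbulent
ε/D = 0.053/548 = 9.67×10^-5
Swamee-Jain: f = 0.01453
h_f = f(L/D)V²/(2g) = 0.01453·(1670/0.548)·0.8607²/(2·9.81) = 1.671 m
Δp = ρg·h_f = 998.4·9.81·1.671 = 16.37 kPa

Δp ≈ 16.4 kPa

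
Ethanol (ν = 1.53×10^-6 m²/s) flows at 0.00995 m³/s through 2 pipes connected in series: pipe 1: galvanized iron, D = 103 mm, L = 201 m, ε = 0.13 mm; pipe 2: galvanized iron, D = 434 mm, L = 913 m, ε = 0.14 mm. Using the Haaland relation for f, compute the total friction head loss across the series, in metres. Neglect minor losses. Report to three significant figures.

H ≈ 3.31 m

Pipe 1: V = 1.194 m/s, Re = 8.04×10^4, ε/D = 0.00126, f = 0.02326, h_1 = f(L/D)V²/2g = 3.299 m
Pipe 2: V = 0.06726 m/s, Re = 1.91×10^4, ε/D = 3.23×10^-4, f = 0.02661, h_2 = f(L/D)V²/2g = 0.01291 m
Series → Q common, losses add: H = Σh = 3.312 m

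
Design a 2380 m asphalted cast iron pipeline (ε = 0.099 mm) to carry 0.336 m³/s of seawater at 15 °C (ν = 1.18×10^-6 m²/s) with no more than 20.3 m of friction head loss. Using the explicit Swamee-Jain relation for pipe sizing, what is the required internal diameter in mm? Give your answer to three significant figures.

D ≈ 447 mm

Swamee-Jain (Type III): D = 0.66·[ε^1.25·(LQ²/(gh_f))^4.75 + ν·Q^9.4·(L/(gh_f))^5.2]^0.04
LQ²/(gh_f) = 1.349; L/(gh_f) = 11.95
Term 1 = ε^1.25·(…)^4.75 = 4.10×10^-5; Term 2 = ν·Q^9.4·(…)^5.2 = 1.67×10^-5
D = 0.66·(4.10×10^-5 + 1.67×10^-5)^0.04 = 0.4467 m = 447 mm
Check: V = 2.14 m/s, Re = 8.12×10^5, f = 0.01518, h_f = 19.0 m ≈ 20.3 m ✓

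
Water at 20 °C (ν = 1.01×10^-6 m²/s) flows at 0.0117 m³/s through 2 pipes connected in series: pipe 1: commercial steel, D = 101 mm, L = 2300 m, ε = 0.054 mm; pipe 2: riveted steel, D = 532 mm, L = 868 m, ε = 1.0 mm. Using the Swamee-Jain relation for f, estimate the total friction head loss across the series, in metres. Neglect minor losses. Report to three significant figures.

H ≈ 48.8 m

Pipe 1: V = 1.460 m/s, Re = 1.46×10^5, ε/D = 5.35×10^-4, f = 0.01969, h_1 = f(L/D)V²/2g = 48.75 m
Pipe 2: V = 0.05263 m/s, Re = 2.77×10^4, ε/D = 0.00188, f = 0.02844, h_2 = f(L/D)V²/2g = 0.006552 m
Series → Q common, losses add: H = Σh = 48.75 m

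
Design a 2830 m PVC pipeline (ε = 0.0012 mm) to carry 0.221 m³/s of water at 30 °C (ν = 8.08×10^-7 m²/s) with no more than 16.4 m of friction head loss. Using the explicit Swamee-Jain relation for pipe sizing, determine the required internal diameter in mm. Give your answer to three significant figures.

Swamee-Jain (Type III): D = 0.66·[ε^1.25·(LQ²/(gh_f))^4.75 + ν·Q^9.4·(L/(gh_f))^5.2]^0.04
LQ²/(gh_f) = 0.8591; L/(gh_f) = 17.59
Term 1 = ε^1.25·(…)^4.75 = 1.93×10^-8; Term 2 = ν·Q^9.4·(…)^5.2 = 1.66×10^-6
D = 0.66·(1.93×10^-8 + 1.66×10^-6)^0.04 = 0.3877 m = 388 mm
Check: V = 1.87 m/s, Re = 8.98×10^5, f = 0.01189, h_f = 15.5 m ≈ 16.4 m ✓

D ≈ 388 mm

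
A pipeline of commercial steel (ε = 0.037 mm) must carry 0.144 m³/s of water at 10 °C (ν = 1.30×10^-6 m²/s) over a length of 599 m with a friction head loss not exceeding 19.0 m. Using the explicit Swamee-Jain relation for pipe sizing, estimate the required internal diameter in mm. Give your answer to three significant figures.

Swamee-Jain (Type III): D = 0.66·[ε^1.25·(LQ²/(gh_f))^4.75 + ν·Q^9.4·(L/(gh_f))^5.2]^0.04
LQ²/(gh_f) = 0.06664; L/(gh_f) = 3.214
Term 1 = ε^1.25·(…)^4.75 = 7.46×10^-12; Term 2 = ν·Q^9.4·(…)^5.2 = 6.90×10^-12
D = 0.66·(7.46×10^-12 + 6.90×10^-12)^0.04 = 0.2431 m = 243 mm
Check: V = 3.10 m/s, Re = 5.80×10^5, f = 0.01483, h_f = 17.9 m ≈ 19.0 m ✓

D ≈ 243 mm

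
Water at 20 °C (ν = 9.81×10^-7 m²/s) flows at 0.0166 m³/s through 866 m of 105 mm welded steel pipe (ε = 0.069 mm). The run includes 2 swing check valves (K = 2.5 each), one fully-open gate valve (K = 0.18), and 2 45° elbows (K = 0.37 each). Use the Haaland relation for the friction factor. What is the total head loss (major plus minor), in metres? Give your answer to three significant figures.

V = 4Q/(πD²) = 1.917 m/s; V²/2g = 0.1873 m
Re = 2.05×10^5, ε/D = 6.57×10^-4 → f = 0.01939 (Haaland)
Major: h_f = f(L/D)·V²/2g = 0.01939·8248·0.1873 = 29.95 m
Minor: ΣK = 5.92; h_m = ΣK·V²/2g = 1.109 m
Total H_L = 29.95 + 1.109 = 31.06 m

H_L ≈ 31.1 m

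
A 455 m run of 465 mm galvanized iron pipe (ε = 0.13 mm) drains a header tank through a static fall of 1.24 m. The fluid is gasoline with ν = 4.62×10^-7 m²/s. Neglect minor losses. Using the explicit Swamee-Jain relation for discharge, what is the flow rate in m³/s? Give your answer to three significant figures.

Q ≈ 0.216 m³/s

Swamee-Jain (Type II): Q = -0.965·√(gD⁵h_f/L)·ln[ε/(3.7D) + √(3.17ν²L/(gD³h_f))]
√(gD⁵h_f/L) = √(9.81·0.465⁵·1.24/455) = 0.02411
ε/(3.7D) = 7.56×10^-5; √(3.17ν²L/(gD³h_f)) = 1.59×10^-5
Q = -0.965·0.02411·ln(9.142×10^-5) = 0.2164 m³/s
Check: V = 1.27 m/s, Re = 1.28×10^6, f = 0.01541, h_f = 1.25 m ≈ 1.24 m ✓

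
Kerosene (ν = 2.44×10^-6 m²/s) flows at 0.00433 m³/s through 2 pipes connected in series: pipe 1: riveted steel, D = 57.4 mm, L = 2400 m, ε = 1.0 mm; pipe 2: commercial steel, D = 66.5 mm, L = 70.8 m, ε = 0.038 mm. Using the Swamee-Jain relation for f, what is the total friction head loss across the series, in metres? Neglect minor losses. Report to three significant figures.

H ≈ 287 m

Pipe 1: V = 1.673 m/s, Re = 3.94×10^4, ε/D = 0.0174, f = 0.04767, h_1 = f(L/D)V²/2g = 284.5 m
Pipe 2: V = 1.247 m/s, Re = 3.40×10^4, ε/D = 5.71×10^-4, f = 0.02445, h_2 = f(L/D)V²/2g = 2.062 m
Series → Q common, losses add: H = Σh = 286.5 m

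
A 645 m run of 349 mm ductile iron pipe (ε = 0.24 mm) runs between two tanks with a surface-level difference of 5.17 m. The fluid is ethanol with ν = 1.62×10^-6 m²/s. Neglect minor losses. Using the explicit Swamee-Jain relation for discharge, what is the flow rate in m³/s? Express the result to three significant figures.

Swamee-Jain (Type II): Q = -0.965·√(gD⁵h_f/L)·ln[ε/(3.7D) + √(3.17ν²L/(gD³h_f))]
√(gD⁵h_f/L) = √(9.81·0.349⁵·5.17/645) = 0.02018
ε/(3.7D) = 1.86×10^-4; √(3.17ν²L/(gD³h_f)) = 4.99×10^-5
Q = -0.965·0.02018·ln(2.357×10^-4) = 0.1626 m³/s
Check: V = 1.70 m/s, Re = 3.66×10^5, f = 0.01912, h_f = 5.21 m ≈ 5.17 m ✓

Q ≈ 0.163 m³/s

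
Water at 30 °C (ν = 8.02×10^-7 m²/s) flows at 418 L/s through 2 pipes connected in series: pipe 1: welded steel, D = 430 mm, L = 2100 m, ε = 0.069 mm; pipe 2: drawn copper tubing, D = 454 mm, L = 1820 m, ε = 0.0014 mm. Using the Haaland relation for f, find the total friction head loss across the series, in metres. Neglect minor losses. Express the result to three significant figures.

Pipe 1: V = 2.878 m/s, Re = 1.54×10^6, ε/D = 1.60×10^-4, f = 0.01382, h_1 = f(L/D)V²/2g = 28.51 m
Pipe 2: V = 2.582 m/s, Re = 1.46×10^6, ε/D = 3.08×10^-6, f = 0.01095, h_2 = f(L/D)V²/2g = 14.91 m
Series → Q common, losses add: H = Σh = 43.42 m

H ≈ 43.4 m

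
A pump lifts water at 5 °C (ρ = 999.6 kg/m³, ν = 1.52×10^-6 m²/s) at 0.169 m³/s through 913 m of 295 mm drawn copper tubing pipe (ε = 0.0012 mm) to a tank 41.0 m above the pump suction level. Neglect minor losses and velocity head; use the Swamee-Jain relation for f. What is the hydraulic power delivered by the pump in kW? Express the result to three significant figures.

P_hyd ≈ 89.1 kW

V = 4Q/(πD²) = 2.473 m/s; Re = 4.80×10^5; ε/D = 4.07×10^-6; f = 0.01325
h_f = f(L/D)V²/2g = 12.78 m
Total head H = z + h_f = 41.0 + 12.78 = 53.78 m
P_hyd = ρgQH = 999.6·9.81·0.169·53.78 = 89.13 kW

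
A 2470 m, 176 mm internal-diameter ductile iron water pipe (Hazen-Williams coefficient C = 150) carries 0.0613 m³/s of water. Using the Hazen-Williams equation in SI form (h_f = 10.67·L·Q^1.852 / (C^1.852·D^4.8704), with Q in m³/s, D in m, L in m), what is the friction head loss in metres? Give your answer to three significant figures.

h_f = 10.67·2470·0.0613^1.852 / (150^1.852·0.176^4.8704) = 66.03 m

h_f ≈ 66.0 m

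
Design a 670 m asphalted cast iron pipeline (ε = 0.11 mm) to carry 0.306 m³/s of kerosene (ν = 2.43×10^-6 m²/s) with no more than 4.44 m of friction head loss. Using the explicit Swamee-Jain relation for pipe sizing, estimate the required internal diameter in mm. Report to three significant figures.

D ≈ 459 mm

Swamee-Jain (Type III): D = 0.66·[ε^1.25·(LQ²/(gh_f))^4.75 + ν·Q^9.4·(L/(gh_f))^5.2]^0.04
LQ²/(gh_f) = 1.440; L/(gh_f) = 15.38
Term 1 = ε^1.25·(…)^4.75 = 6.37×10^-5; Term 2 = ν·Q^9.4·(…)^5.2 = 5.30×10^-5
D = 0.66·(6.37×10^-5 + 5.30×10^-5)^0.04 = 0.4594 m = 459 mm
Check: V = 1.85 m/s, Re = 3.49×10^5, f = 0.01637, h_f = 4.15 m ≈ 4.44 m ✓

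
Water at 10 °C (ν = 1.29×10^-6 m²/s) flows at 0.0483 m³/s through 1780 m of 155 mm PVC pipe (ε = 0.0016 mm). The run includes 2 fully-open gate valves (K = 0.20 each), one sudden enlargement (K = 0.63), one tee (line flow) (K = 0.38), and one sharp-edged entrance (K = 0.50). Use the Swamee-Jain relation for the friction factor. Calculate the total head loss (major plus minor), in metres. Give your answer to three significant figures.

V = 4Q/(πD²) = 2.560 m/s; V²/2g = 0.3340 m
Re = 3.08×10^5, ε/D = 1.03×10^-5 → f = 0.01443 (Swamee-Jain)
Major: h_f = f(L/D)·V²/2g = 0.01443·11484·0.3340 = 55.34 m
Minor: ΣK = 1.91; h_m = ΣK·V²/2g = 0.6379 m
Total H_L = 55.34 + 0.6379 = 55.98 m

H_L ≈ 56.0 m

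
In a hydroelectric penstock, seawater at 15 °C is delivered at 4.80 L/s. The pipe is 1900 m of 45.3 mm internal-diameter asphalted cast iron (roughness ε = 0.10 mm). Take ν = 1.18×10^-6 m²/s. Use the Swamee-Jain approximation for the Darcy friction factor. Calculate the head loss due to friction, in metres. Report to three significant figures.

h_f ≈ 487 m

V = 4Q/(πD²) = 4·0.00480/(π·0.0453²) = 2.978 m/s
Re = VD/ν = 2.978·0.0453/1.18×10^-6 = 1.14×10^5 → turbulent
ε/D = 0.10/45.3 = 0.00221
Swamee-Jain: f = 0.02567
h_f = f(L/D)V²/(2g) = 0.02567·(1900/0.0453)·2.978²/(2·9.81) = 486.8 m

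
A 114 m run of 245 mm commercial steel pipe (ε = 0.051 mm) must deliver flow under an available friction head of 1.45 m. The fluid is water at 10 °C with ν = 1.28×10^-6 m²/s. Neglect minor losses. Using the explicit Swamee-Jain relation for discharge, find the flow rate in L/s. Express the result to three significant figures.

Q ≈ 92.4 L/s

Swamee-Jain (Type II): Q = -0.965·√(gD⁵h_f/L)·ln[ε/(3.7D) + √(3.17ν²L/(gD³h_f))]
√(gD⁵h_f/L) = √(9.81·0.245⁵·1.45/114) = 0.01049
ε/(3.7D) = 5.63×10^-5; √(3.17ν²L/(gD³h_f)) = 5.32×10^-5
Q = -0.965·0.01049·ln(1.095×10^-4) = 0.09236 m³/s
Check: V = 1.96 m/s, Re = 3.75×10^5, f = 0.01600, h_f = 1.46 m ≈ 1.45 m ✓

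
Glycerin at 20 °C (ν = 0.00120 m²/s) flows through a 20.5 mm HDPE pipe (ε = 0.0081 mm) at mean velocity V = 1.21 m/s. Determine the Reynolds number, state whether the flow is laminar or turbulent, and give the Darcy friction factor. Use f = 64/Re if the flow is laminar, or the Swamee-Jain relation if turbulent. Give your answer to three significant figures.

Re = VD/ν = 1.210·0.0205/0.00120 = 20.7
Re < 2300 → laminar → f = 64/Re = 3.096

Re ≈ 20.7; laminar; f = 64/Re ≈ 3.10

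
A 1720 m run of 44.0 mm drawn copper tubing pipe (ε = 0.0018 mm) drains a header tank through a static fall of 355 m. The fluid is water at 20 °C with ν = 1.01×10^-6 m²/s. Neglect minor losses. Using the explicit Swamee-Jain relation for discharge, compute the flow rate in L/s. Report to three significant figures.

Swamee-Jain (Type II): Q = -0.965·√(gD⁵h_f/L)·ln[ε/(3.7D) + √(3.17ν²L/(gD³h_f))]
√(gD⁵h_f/L) = √(9.81·0.0440⁵·355/1720) = 5.779×10^-4
ε/(3.7D) = 1.11×10^-5; √(3.17ν²L/(gD³h_f)) = 1.37×10^-4
Q = -0.965·5.779×10^-4·ln(1.480×10^-4) = 0.004917 m³/s
Check: V = 3.23 m/s, Re = 1.41×10^5, f = 0.01695, h_f = 353 m ≈ 355 m ✓

Q ≈ 4.92 L/s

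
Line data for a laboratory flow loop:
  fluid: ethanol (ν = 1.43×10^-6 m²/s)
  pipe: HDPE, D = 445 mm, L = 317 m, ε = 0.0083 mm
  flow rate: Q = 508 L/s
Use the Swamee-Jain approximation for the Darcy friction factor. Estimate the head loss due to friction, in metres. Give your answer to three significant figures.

V = 4Q/(πD²) = 4·0.508/(π·0.445²) = 3.266 m/s
Re = VD/ν = 3.266·0.445/1.43×10^-6 = 1.02×10^6 → turbulent
ε/D = 0.0083/445 = 1.87×10^-5
Swamee-Jain: f = 0.01202
h_f = f(L/D)V²/(2g) = 0.01202·(317/0.445)·3.266²/(2·9.81) = 4.658 m

h_f ≈ 4.66 m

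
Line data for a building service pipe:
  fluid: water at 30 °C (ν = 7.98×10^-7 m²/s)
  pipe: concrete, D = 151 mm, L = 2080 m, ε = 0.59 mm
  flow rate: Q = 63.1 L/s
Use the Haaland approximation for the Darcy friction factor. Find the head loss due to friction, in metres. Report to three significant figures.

h_f ≈ 248 m

V = 4Q/(πD²) = 4·0.0631/(π·0.151²) = 3.524 m/s
Re = VD/ν = 3.524·0.151/7.98×10^-7 = 6.67×10^5 → turbulent
ε/D = 0.59/151 = 0.00391
Haaland: f = 0.02843
h_f = f(L/D)V²/(2g) = 0.02843·(2080/0.151)·3.524²/(2·9.81) = 247.8 m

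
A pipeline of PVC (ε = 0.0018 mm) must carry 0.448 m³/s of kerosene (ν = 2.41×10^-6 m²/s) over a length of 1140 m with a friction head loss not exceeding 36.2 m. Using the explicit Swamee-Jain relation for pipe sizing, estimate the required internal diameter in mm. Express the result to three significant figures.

D ≈ 371 mm

Swamee-Jain (Type III): D = 0.66·[ε^1.25·(LQ²/(gh_f))^4.75 + ν·Q^9.4·(L/(gh_f))^5.2]^0.04
LQ²/(gh_f) = 0.6443; L/(gh_f) = 3.210
Term 1 = ε^1.25·(…)^4.75 = 8.17×10^-9; Term 2 = ν·Q^9.4·(…)^5.2 = 5.47×10^-7
D = 0.66·(8.17×10^-9 + 5.47×10^-7)^0.04 = 0.3710 m = 371 mm
Check: V = 4.15 m/s, Re = 6.38×10^5, f = 0.01263, h_f = 34.0 m ≈ 36.2 m ✓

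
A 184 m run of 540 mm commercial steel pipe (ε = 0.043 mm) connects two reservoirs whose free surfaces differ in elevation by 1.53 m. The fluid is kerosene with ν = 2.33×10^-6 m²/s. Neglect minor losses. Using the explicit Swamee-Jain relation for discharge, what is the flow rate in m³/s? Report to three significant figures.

Q ≈ 0.576 m³/s

Swamee-Jain (Type II): Q = -0.965·√(gD⁵h_f/L)·ln[ε/(3.7D) + √(3.17ν²L/(gD³h_f))]
√(gD⁵h_f/L) = √(9.81·0.540⁵·1.53/184) = 0.06120
ε/(3.7D) = 2.15×10^-5; √(3.17ν²L/(gD³h_f)) = 3.66×10^-5
Q = -0.965·0.06120·ln(5.813×10^-5) = 0.5760 m³/s
Check: V = 2.52 m/s, Re = 5.83×10^5, f = 0.01396, h_f = 1.53 m ≈ 1.53 m ✓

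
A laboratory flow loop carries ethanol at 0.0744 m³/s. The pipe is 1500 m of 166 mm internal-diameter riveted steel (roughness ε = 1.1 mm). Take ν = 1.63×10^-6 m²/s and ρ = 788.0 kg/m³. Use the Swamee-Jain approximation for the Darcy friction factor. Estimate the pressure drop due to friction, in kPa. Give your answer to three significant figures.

V = 4Q/(πD²) = 4·0.0744/(π·0.166²) = 3.438 m/s
Re = VD/ν = 3.438·0.166/1.63×10^-6 = 3.50×10^5 → turbulent
ε/D = 1.1/166 = 0.00663
Swamee-Jain: f = 0.03347
h_f = f(L/D)V²/(2g) = 0.03347·(1500/0.166)·3.438²/(2·9.81) = 182.2 m
Δp = ρg·h_f = 788.0·9.81·182.2 = 1408 kPa

Δp ≈ 1410 kPa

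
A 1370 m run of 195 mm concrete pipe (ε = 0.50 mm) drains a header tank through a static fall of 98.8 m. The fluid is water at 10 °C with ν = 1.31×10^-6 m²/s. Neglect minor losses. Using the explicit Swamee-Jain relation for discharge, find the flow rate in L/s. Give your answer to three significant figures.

Swamee-Jain (Type II): Q = -0.965·√(gD⁵h_f/L)·ln[ε/(3.7D) + √(3.17ν²L/(gD³h_f))]
√(gD⁵h_f/L) = √(9.81·0.195⁵·98.8/1370) = 0.01412
ε/(3.7D) = 6.93×10^-4; √(3.17ν²L/(gD³h_f)) = 3.22×10^-5
Q = -0.965·0.01412·ln(7.252×10^-4) = 0.09853 m³/s
Check: V = 3.30 m/s, Re = 4.91×10^5, f = 0.02547, h_f = 99.3 m ≈ 98.8 m ✓

Q ≈ 98.5 L/s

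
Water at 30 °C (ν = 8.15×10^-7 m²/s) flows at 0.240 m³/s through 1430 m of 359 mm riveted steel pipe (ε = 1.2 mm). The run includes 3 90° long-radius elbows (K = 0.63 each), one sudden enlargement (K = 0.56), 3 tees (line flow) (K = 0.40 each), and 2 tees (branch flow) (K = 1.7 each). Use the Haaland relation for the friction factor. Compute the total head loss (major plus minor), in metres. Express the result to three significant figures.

V = 4Q/(πD²) = 2.371 m/s; V²/2g = 0.2865 m
Re = 1.04×10^6, ε/D = 0.00334 → f = 0.02714 (Haaland)
Major: h_f = f(L/D)·V²/2g = 0.02714·3983·0.2865 = 30.98 m
Minor: ΣK = 7.05; h_m = ΣK·V²/2g = 2.020 m
Total H_L = 30.98 + 2.020 = 33.00 m

H_L ≈ 33.0 m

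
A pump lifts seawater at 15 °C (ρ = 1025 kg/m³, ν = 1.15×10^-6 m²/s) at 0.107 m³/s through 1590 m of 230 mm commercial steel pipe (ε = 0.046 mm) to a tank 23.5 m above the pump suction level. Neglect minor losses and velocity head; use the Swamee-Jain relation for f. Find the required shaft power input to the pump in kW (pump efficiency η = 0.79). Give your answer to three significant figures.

P_shaft ≈ 81.2 kW

V = 4Q/(πD²) = 2.575 m/s; Re = 5.15×10^5; ε/D = 2.00×10^-4; f = 0.01547
h_f = f(L/D)V²/2g = 36.16 m
Total head H = z + h_f = 23.5 + 36.16 = 59.66 m
P_hyd = ρgQH = 1025·9.81·0.107·59.66 = 64.19 kW
P_shaft = P_hyd/η = 64.19/0.79 = 81.25 kW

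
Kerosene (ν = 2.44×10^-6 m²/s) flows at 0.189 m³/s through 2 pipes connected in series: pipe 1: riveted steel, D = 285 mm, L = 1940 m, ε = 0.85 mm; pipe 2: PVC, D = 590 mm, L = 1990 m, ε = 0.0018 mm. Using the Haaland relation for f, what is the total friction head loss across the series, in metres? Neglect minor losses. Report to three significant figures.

Pipe 1: V = 2.963 m/s, Re = 3.46×10^5, ε/D = 0.00298, f = 0.02653, h_1 = f(L/D)V²/2g = 80.78 m
Pipe 2: V = 0.6913 m/s, Re = 1.67×10^5, ε/D = 3.05×10^-6, f = 0.01607, h_2 = f(L/D)V²/2g = 1.320 m
Series → Q common, losses add: H = Σh = 82.10 m

H ≈ 82.1 m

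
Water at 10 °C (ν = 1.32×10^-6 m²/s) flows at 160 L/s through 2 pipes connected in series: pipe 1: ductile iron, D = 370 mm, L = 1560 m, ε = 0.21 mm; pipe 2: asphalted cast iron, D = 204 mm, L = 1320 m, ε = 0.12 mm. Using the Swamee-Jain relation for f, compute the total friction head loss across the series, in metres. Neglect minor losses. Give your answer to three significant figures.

Pipe 1: V = 1.488 m/s, Re = 4.17×10^5, ε/D = 5.68×10^-4, f = 0.01835, h_1 = f(L/D)V²/2g = 8.731 m
Pipe 2: V = 4.895 m/s, Re = 7.57×10^5, ε/D = 5.88×10^-4, f = 0.01802, h_2 = f(L/D)V²/2g = 142.4 m
Series → Q common, losses add: H = Σh = 151.1 m

H ≈ 151 m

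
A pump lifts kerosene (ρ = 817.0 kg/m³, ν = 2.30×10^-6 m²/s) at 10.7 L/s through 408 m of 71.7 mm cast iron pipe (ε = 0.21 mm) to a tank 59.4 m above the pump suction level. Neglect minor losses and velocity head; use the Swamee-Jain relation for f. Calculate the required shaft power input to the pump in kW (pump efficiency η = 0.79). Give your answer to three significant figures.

P_shaft ≈ 12.6 kW

V = 4Q/(πD²) = 2.650 m/s; Re = 8.26×10^4; ε/D = 0.00293; f = 0.02784
h_f = f(L/D)V²/2g = 56.70 m
Total head H = z + h_f = 59.4 + 56.70 = 116.1 m
P_hyd = ρgQH = 817.0·9.81·0.0107·116.1 = 9.956 kW
P_shaft = P_hyd/η = 9.956/0.79 = 12.60 kW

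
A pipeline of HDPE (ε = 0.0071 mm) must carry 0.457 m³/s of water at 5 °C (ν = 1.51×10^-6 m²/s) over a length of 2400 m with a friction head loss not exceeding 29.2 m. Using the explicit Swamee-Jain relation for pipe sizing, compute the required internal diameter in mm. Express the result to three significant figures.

D ≈ 449 mm

Swamee-Jain (Type III): D = 0.66·[ε^1.25·(LQ²/(gh_f))^4.75 + ν·Q^9.4·(L/(gh_f))^5.2]^0.04
LQ²/(gh_f) = 1.750; L/(gh_f) = 8.378
Term 1 = ε^1.25·(…)^4.75 = 5.23×10^-6; Term 2 = ν·Q^9.4·(…)^5.2 = 6.06×10^-5
D = 0.66·(5.23×10^-6 + 6.06×10^-5)^0.04 = 0.4490 m = 449 mm
Check: V = 2.89 m/s, Re = 8.58×10^5, f = 0.01226, h_f = 27.8 m ≈ 29.2 m ✓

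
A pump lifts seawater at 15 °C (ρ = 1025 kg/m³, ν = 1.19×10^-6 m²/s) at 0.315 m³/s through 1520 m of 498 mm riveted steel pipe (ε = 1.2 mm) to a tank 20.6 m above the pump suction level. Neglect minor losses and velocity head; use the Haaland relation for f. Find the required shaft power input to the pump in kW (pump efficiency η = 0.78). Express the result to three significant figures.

V = 4Q/(πD²) = 1.617 m/s; Re = 6.77×10^5; ε/D = 0.00241; f = 0.02488
h_f = f(L/D)V²/2g = 10.12 m
Total head H = z + h_f = 20.6 + 10.12 = 30.72 m
P_hyd = ρgQH = 1025·9.81·0.315·30.72 = 97.32 kW
P_shaft = P_hyd/η = 97.32/0.78 = 124.8 kW

P_shaft ≈ 125 kW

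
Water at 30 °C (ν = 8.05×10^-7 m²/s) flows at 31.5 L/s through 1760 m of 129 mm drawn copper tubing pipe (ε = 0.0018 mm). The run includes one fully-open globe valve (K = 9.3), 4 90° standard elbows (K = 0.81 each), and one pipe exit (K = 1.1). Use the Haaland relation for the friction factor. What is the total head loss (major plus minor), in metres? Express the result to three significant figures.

H_L ≈ 59.9 m

V = 4Q/(πD²) = 2.410 m/s; V²/2g = 0.2961 m
Re = 3.86×10^5, ε/D = 1.40×10^-5 → f = 0.01382 (Haaland)
Major: h_f = f(L/D)·V²/2g = 0.01382·13643·0.2961 = 55.83 m
Minor: ΣK = 13.6; h_m = ΣK·V²/2g = 4.038 m
Total H_L = 55.83 + 4.038 = 59.87 m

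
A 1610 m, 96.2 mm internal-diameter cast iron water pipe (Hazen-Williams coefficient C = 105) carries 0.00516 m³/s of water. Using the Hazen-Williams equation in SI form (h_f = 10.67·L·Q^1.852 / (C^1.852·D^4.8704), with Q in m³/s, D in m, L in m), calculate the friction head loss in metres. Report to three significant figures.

h_f ≈ 16.1 m

h_f = 10.67·1610·0.00516^1.852 / (105^1.852·0.0962^4.8704) = 16.14 m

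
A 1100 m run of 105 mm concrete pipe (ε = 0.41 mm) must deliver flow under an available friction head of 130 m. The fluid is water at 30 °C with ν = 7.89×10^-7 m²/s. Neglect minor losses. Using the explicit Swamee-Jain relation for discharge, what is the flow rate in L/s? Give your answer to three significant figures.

Swamee-Jain (Type II): Q = -0.965·√(gD⁵h_f/L)·ln[ε/(3.7D) + √(3.17ν²L/(gD³h_f))]
√(gD⁵h_f/L) = √(9.81·0.105⁵·130/1100) = 0.003847
ε/(3.7D) = 0.00106; √(3.17ν²L/(gD³h_f)) = 3.83×10^-5
Q = -0.965·0.003847·ln(0.001094) = 0.02531 m³/s
Check: V = 2.92 m/s, Re = 3.89×10^5, f = 0.02863, h_f = 131 m ≈ 130 m ✓

Q ≈ 25.3 L/s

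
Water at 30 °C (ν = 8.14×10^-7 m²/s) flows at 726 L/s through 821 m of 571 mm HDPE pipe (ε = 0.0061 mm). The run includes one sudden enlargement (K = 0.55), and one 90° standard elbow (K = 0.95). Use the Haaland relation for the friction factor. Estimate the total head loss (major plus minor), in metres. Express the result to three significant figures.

V = 4Q/(πD²) = 2.835 m/s; V²/2g = 0.4097 m
Re = 1.99×10^6, ε/D = 1.07×10^-5 → f = 0.01067 (Haaland)
Major: h_f = f(L/D)·V²/2g = 0.01067·1438·0.4097 = 6.284 m
Minor: ΣK = 1.50; h_m = ΣK·V²/2g = 0.6145 m
Total H_L = 6.284 + 0.6145 = 6.898 m

H_L ≈ 6.90 m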